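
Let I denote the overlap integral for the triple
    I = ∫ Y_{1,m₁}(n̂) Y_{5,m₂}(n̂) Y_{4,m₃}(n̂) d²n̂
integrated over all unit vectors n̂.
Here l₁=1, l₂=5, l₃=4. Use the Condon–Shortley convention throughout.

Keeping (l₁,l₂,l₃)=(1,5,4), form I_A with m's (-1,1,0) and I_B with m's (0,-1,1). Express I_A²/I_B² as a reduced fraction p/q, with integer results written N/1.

Same 1,5,4: normalisation and zero-m 3j drop out of the ratio.
A: Δ: 2! 0! 8! / 11! → 1/495; sum: t=2:+1/1152 = 1/1152; 3j²(1 5 4; -1 1 0) = Δ·Π!·Σ² = 1/33  (sign +1)
B: Δ: 2! 0! 8! / 11! → 1/495; sum: t=1:−1/720 = -1/720; 3j²(1 5 4; 0 -1 1) = Δ·Π!·Σ² = 8/165  (sign +1)
I_A²/I_B² = (1/33)/(8/165) = 5/8

5/8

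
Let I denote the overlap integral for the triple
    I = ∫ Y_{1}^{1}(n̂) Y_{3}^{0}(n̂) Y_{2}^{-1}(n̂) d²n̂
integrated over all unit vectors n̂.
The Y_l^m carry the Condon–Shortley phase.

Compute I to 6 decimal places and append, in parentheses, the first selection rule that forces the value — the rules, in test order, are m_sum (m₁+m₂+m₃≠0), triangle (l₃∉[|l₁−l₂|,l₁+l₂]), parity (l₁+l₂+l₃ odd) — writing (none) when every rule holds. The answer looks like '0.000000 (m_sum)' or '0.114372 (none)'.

Rules hold: Σm=0, L=6 even, 2≤2≤4.
N = 3·7·5 = 105
Δ = 2!·0!·4!/7! = 1/105
Racah Σ t=1..1: t=1:−1/4 = -1/4
⇒ 3j(1 3 2; 0 0 0)² = 3/35, sgn -1
Racah Σ t=0..0: t=0:+1/12 = 1/12
⇒ 3j(1 3 2; 1 0 -1)² = 1/35, sgn -1
4πI² = N·(3j₀)²·(3jₘ)² = 9/35
I = +1·√(0.257143/4π) = 0.14304817
No selection rule forces the value: the integral is nonzero (none).

0.143048 (none)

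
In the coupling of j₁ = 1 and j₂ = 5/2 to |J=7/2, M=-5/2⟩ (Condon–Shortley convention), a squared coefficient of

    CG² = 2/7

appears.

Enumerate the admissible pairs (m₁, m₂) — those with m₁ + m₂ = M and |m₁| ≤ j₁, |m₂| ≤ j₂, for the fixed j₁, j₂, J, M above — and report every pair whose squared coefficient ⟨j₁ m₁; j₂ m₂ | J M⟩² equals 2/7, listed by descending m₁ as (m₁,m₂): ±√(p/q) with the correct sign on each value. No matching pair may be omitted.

Admissible pairs with m₁+m₂ = M = -5/2: (-1,-3/2), (0,-5/2)
  (m₁,m₂)=(0,-5/2): CG² = 2/7, CG = +√(2/7)   ← matches the target
  (m₁,m₂)=(-1,-3/2): CG² = 5/7, CG = +√(5/7)
Pairs with CG² = 2/7: (0,-5/2): +√(2/7)

(0,-5/2): +√(2/7)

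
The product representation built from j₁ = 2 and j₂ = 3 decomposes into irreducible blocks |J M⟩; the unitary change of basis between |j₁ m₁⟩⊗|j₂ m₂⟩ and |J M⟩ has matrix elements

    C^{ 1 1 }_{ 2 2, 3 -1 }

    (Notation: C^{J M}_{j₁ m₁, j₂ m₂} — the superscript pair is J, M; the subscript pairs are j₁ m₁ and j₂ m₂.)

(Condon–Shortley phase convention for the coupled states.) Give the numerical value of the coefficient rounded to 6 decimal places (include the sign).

+√(1/35) = +0.169031

triangle: 4!*0!*2!/7! = 48/5040
(j±m)!: 4!*0!*2!*4!*2!*0! = 2304
prefactor² = (2J+1)*Δ*N² = 2304/35
  k=0: +1/(0!*4!*0!*2!*0!*0!) = 1/48
Σ = 1/48  ⇒  CG² = 2304/35*(1/48)² = 1/35
CG = +√(1/35) = +0.169031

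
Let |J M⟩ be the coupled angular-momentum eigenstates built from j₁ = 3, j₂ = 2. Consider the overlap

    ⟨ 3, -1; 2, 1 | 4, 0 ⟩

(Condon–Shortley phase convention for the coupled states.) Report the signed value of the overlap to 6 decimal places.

−√(5/14) = -0.597614

√[9·1!5!3!/10! · 2!4!3!1!4!4!] = √(10368/35)
  +(−1)^0/∏(0,1,4,3,1,0)! = 1/144  (running 1/144)
  +(−1)^1/∏(1,0,3,2,2,1)! = -1/24  (running -5/144)
⟨..|..⟩ = √(10368/35)·(-5/144) = -0.597614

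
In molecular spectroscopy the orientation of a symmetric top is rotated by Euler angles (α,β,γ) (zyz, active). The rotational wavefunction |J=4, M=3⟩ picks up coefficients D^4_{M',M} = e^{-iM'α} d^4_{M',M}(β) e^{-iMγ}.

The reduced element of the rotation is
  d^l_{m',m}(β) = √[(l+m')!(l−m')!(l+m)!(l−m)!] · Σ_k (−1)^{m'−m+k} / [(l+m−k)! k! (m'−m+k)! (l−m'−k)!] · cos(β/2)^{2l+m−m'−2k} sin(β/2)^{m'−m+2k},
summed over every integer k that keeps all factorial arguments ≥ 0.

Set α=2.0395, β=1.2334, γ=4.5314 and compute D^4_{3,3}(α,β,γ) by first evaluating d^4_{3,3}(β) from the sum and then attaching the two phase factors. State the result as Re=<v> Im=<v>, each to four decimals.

First d^4_{3,3}(β=1.2334), then the phase factors e^{-i(3)α} and e^{-i(3)γ}:
c=cos(1.233400/2)=0.815791, s=sin(1.233400/2)=0.578346; N=√[5040·1·5040·1]=5040.000000
k∈{0,1} keeps every argument non-negative
  k=0: (−1)^0·5040.0000/(5040)·0.8158^8·0.5783^0 = +0.196170
  k=1: (−1)^1·5040.0000/(720)·0.8158^6·0.5783^2 = -0.690158
d^4_{3,3}(1.2334) = +0.196170 -0.690158 = -0.493988
Attach z-rotation phases: D = e^{-i(3)(2.0395)}·(-0.493988)·e^{-i(3)(4.5314)} = -0.321118+0.375377i

Re=-0.3211 Im=0.3754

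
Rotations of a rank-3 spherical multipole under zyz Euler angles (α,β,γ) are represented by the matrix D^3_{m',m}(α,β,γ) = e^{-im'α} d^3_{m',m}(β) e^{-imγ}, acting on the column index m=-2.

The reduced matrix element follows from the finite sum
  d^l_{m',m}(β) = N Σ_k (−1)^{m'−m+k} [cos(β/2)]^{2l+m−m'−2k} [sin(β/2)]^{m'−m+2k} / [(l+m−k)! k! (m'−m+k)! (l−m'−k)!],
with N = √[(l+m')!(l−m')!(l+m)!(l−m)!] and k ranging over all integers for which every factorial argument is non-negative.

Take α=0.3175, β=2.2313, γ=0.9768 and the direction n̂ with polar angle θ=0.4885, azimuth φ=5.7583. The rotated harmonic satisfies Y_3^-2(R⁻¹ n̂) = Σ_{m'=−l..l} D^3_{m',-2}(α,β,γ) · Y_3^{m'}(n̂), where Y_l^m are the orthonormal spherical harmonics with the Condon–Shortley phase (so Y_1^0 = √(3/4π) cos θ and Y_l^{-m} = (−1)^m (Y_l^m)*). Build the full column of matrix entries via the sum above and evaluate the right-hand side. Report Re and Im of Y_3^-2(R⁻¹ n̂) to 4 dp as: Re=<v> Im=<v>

Re=-0.0990 Im=-0.2569

Need the full column D^3_{m',-2} for m'=−3..3 at α=0.3175, β=2.2313, γ=0.9768.
cos(β/2)=0.439594, sin(β/2)=0.898197
d^3_{-3,-2}: single k=1 term ⇒ +0.036116;  D = -0.035120+0.008427i
d^3_{-2,-2}: k∈[0..1] ⇒ +0.007216 -0.150633 = -0.143416;  D = +0.122041-0.075327i
d^3_{-1,-2}: k∈[0..1] ⇒ -0.046626 +0.389313 = +0.342687;  D = -0.220845+0.262034i
d^3_{0,-2}: k∈[0..1] ⇒ +0.165010 -0.688889 = -0.523880;  D = +0.195681-0.485962i
d^3_{1,-2}: k∈[0..1] ⇒ -0.389313 +0.812660 = +0.423347;  D = -0.027626+0.422444i
d^3_{2,-2}: k∈[0..1] ⇒ +0.628867 -0.525084 = +0.103783;  D = +0.025897+0.100500i
d^3_{3,-2}: single k=0 term ⇒ -0.629484;  D = -0.339529-0.530066i
Y_3^{m'}(θ=0.4885,φ=5.7583) and Σ D·Y over m':
  (-0.0351+0.0084i)·(-0.0002+0.0431i)  (+0.1220-0.0753i)·(+0.0989+0.1724i)  (-0.2208+0.2620i)·(+0.3805+0.2203i)  (+0.1957-0.4860i)·(+0.2962+0.0000i)  (-0.0276+0.4224i)·(-0.3805+0.2203i)  (+0.0259+0.1005i)·(+0.0989-0.1724i)  (-0.3395-0.5301i)·(+0.0002+0.0431i)
Y_3^-2(R⁻¹ n̂) = -0.098969-0.256884i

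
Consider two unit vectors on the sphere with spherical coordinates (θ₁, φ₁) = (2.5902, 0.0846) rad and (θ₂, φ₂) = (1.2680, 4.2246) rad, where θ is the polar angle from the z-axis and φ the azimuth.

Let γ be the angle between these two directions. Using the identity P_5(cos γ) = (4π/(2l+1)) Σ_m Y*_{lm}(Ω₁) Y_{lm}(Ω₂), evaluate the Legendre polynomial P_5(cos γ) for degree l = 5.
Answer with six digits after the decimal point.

Expand P_5 via completeness: Σ_{m} conj(Y_{5,m}) at Ω₁ times Y_{5,m} at Ω₂ —
  term(m=-5) = -0.001859-0.006473i   from Y*(Ω₁)=+0.016700+0.007518i, Y(Ω₂)=-0.237646-0.280632i
  term(m=-4) = +0.022525-0.025746i   from Y*(Ω₁)=-0.088824-0.031260i, Y(Ω₂)=-0.134872+0.337324i
  term(m=-3) = -0.016351-0.002411i   from Y*(Ω₁)=+0.266239+0.069061i, Y(Ω₂)=-0.059745+0.006443i
  term(m=-2) = -0.065040-0.143319i   from Y*(Ω₁)=-0.459523-0.078502i, Y(Ω₂)=+0.189293+0.279548i
  term(m=-1) = +0.004154-0.006448i   from Y*(Ω₁)=+0.317201+0.026899i, Y(Ω₂)=+0.011292-0.021284i
  term(m=+0) = +0.084530+0.000000i   from Y*(Ω₁)=+0.261371-0.000000i, Y(Ω₂)=+0.323412+0.000000i
  term(m=+1) = +0.004154+0.006448i   from Y*(Ω₁)=-0.317201+0.026899i, Y(Ω₂)=-0.011292-0.021284i
  term(m=+2) = -0.065040+0.143319i   from Y*(Ω₁)=-0.459523+0.078502i, Y(Ω₂)=+0.189293-0.279548i
  term(m=+3) = -0.016351+0.002411i   from Y*(Ω₁)=-0.266239+0.069061i, Y(Ω₂)=+0.059745+0.006443i
  term(m=+4) = +0.022525+0.025746i   from Y*(Ω₁)=-0.088824+0.031260i, Y(Ω₂)=-0.134872-0.337324i
  term(m=+5) = -0.001859+0.006473i   from Y*(Ω₁)=-0.016700+0.007518i, Y(Ω₂)=+0.237646-0.280632i
Σ over m = -0.028611+0.000000i; ×(4π/11) → -0.032685+0.000000i. Real part: -0.032685

-0.032685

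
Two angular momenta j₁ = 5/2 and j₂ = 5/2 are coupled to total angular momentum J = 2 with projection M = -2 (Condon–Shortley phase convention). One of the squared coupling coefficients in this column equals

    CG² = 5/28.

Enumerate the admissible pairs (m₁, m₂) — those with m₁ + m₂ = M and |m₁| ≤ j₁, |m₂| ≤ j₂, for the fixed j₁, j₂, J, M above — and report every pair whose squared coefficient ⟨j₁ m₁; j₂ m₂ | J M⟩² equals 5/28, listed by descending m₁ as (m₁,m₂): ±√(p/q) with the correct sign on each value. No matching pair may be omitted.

(1/2,-5/2): +√(5/28); (-5/2,1/2): −√(5/28)

Admissible pairs with m₁+m₂ = M = -2: (-5/2,1/2), (-3/2,-1/2), (-1/2,-3/2), (1/2,-5/2)
  (m₁,m₂)=(1/2,-5/2): CG² = 5/28, CG = +√(5/28)   ← matches the target
  (m₁,m₂)=(-1/2,-3/2): CG² = 9/28, CG = −√(9/28)
  (m₁,m₂)=(-3/2,-1/2): CG² = 9/28, CG = +√(9/28)
  (m₁,m₂)=(-5/2,1/2): CG² = 5/28, CG = −√(5/28)   ← matches the target
Pairs with CG² = 5/28: (1/2,-5/2): +√(5/28); (-5/2,1/2): −√(5/28)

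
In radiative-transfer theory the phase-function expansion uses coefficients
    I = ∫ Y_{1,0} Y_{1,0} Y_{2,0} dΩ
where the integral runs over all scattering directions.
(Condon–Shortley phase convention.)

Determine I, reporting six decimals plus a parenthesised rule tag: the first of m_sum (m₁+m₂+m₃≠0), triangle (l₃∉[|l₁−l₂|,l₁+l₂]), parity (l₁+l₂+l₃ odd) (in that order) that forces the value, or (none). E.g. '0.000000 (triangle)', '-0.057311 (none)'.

0.252313 (none)

Rules hold: Σm=0, L=4 even, 0≤2≤2.
N = 3·3·5 = 45
Δ = 0!·2!·2!/5! = 1/30
Racah Σ t=0..0: t=0:+1/1 = 1/1
⇒ 3j(1 1 2; 0 0 0)² = 2/15, sgn +1
(m-triple is (0,0,0) — same symbol as above.)
4πI² = N·(3j₀)²·(3jₘ)² = 4/5
I = +1·√(0.8/4π) = 0.25231325
No selection rule forces the value: the integral is nonzero (none).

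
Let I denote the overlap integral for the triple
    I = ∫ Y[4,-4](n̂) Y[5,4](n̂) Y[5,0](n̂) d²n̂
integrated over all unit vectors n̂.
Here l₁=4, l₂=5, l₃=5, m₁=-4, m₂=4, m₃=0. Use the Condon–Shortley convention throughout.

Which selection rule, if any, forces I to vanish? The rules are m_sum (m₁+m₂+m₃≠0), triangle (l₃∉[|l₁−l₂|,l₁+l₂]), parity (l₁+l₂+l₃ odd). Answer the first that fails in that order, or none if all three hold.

Σmᵢ = 0  ✓
l₃∈[|l₁−l₂|,l₁+l₂]=[1,9], have l₃=5  ✓
Σlᵢ = 14 ⇒ even  ✓

none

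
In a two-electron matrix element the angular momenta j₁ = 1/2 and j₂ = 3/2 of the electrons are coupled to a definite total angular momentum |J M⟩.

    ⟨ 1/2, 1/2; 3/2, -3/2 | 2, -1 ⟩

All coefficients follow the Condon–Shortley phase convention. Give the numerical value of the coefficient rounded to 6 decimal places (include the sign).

+√(1/4) ≈ +0.500000

√[5·0!1!3!/5! · 1!0!0!3!1!3!] = √(9)
  +(−1)^0/∏(0,0,0,0,1,3)! = 1/6  (running 1/6)
⟨..|..⟩ = √(9)·(1/6) = +0.500000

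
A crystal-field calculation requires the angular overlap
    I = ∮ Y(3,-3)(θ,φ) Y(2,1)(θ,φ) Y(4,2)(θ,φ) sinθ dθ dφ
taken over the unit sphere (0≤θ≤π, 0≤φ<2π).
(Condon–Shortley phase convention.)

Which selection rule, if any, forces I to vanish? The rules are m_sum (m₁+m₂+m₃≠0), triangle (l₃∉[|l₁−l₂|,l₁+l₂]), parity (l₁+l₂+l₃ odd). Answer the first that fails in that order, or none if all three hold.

azimuthal sum: -3 + 1 + 2 = 0  ✓
1 ≤ 4 ≤ 5 (triangle on l)  ✓
L = 3 + 2 + 4 = 9 (odd)  ✗

parity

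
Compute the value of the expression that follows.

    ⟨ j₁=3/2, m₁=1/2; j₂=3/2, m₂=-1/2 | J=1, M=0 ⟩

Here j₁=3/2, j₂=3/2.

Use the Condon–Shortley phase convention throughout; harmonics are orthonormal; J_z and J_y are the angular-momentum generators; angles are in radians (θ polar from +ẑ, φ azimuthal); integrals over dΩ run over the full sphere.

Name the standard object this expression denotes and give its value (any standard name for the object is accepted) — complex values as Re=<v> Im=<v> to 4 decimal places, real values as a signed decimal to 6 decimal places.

This is a Clebsch–Gordan (vector-coupling) coefficient.
triangle: 2!×1!×1!/5! = 2/120
(j±m)!: 2!×1!×1!×2!×1!×1! = 4
prefactor² = (2J+1)×Δ×N² = 1/5
  k=0: +1/(0!×2!×1!×1!×0!×0!) = 1/2
  k=1: −1/(1!×1!×0!×0!×1!×1!) = -1
Σ = -1/2  ⇒  CG² = 1/5×(-1/2)² = 1/20
CG = −√(1/20) = -0.223607

Clebsch–Gordan coefficient, −√(1/20) ≈ -0.223607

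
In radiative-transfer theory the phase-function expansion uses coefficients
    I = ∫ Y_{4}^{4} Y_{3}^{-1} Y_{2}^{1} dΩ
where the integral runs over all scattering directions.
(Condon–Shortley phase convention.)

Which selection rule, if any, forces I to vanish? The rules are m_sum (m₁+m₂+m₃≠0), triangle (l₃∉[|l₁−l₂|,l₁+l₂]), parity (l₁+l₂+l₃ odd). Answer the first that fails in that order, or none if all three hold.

azimuthal sum: 4 − 1 + 1 = 4  ✗
1 ≤ 2 ≤ 7 (triangle on l)
L = 4 + 3 + 2 = 9 (odd)

m_sum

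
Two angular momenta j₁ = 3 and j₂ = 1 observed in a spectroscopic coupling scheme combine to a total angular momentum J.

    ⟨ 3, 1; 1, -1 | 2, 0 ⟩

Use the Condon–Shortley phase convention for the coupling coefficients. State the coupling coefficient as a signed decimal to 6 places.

+0.534522

j₁+j₂−J=2  J+j₁−j₂=4  J−j₁+j₂=0  j₁+j₂+J+1=7
(j₁±m₁, j₂±m₂, J±M) = (4,2,0,2,2,2)
P² = 128/7
sum k=0..0:
  [0] +1/8 = 1/8
S = 1/8
C² = P²·S² = 2/7 ; C = +0.534522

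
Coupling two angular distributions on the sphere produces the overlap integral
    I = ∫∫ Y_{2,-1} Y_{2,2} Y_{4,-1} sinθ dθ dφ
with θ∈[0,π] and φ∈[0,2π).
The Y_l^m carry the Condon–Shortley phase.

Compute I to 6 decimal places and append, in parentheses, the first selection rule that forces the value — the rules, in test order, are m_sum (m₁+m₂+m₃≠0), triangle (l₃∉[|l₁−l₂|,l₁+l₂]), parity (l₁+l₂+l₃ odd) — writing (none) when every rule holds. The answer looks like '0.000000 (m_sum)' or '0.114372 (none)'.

-0.090112 (none)

Rules hold: Σm=0, L=8 even, 0≤4≤4.
N = 5·5·9 = 225
Δ = 0!·4!·4!/9! = 1/630
Racah Σ t=0..0: t=0:+1/16 = 1/16
⇒ 3j(2 2 4; 0 0 0)² = 2/35, sgn +1
Racah Σ t=0..0: t=0:+1/144 = 1/144
⇒ 3j(2 2 4; -1 2 -1)² = 1/126, sgn -1
4πI² = N·(3j₀)²·(3jₘ)² = 5/49
I = -1·√(0.102041/4π) = -0.09011188
No selection rule forces the value: the integral is nonzero (none).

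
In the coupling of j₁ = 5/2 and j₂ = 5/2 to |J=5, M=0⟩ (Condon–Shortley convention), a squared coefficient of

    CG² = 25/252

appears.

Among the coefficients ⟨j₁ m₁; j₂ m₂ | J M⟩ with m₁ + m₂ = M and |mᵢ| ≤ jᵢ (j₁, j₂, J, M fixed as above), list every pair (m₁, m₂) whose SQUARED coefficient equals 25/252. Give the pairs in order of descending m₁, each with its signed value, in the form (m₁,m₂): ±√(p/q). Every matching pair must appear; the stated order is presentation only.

Admissible pairs with m₁+m₂ = M = 0: (-5/2,5/2), (-3/2,3/2), (-1/2,1/2), (1/2,-1/2), (3/2,-3/2), (5/2,-5/2)
  (m₁,m₂)=(5/2,-5/2): CG² = 1/252, CG = +√(1/252)
  (m₁,m₂)=(3/2,-3/2): CG² = 25/252, CG = +√(25/252)   ← matches the target
  (m₁,m₂)=(1/2,-1/2): CG² = 25/63, CG = +√(25/63)
  (m₁,m₂)=(-1/2,1/2): CG² = 25/63, CG = +√(25/63)
  (m₁,m₂)=(-3/2,3/2): CG² = 25/252, CG = +√(25/252)   ← matches the target
  (m₁,m₂)=(-5/2,5/2): CG² = 1/252, CG = +√(1/252)
Pairs with CG² = 25/252: (3/2,-3/2): +√(25/252); (-3/2,3/2): +√(25/252)

(3/2,-3/2): +√(25/252); (-3/2,3/2): +√(25/252)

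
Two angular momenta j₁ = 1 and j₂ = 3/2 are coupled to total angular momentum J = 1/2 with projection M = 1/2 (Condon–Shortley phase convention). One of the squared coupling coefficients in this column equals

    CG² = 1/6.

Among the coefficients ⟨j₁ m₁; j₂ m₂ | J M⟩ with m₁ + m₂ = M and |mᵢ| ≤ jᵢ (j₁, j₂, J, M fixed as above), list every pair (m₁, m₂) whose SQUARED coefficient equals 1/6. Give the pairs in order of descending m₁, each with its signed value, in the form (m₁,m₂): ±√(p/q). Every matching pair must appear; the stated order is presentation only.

Admissible pairs with m₁+m₂ = M = 1/2: (-1,3/2), (0,1/2), (1,-1/2)
  (m₁,m₂)=(1,-1/2): CG² = 1/6, CG = +√(1/6)   ← matches the target
  (m₁,m₂)=(0,1/2): CG² = 1/3, CG = −√(1/3)
  (m₁,m₂)=(-1,3/2): CG² = 1/2, CG = +√(1/2)
Pairs with CG² = 1/6: (1,-1/2): +√(1/6)

(1,-1/2): +√(1/6)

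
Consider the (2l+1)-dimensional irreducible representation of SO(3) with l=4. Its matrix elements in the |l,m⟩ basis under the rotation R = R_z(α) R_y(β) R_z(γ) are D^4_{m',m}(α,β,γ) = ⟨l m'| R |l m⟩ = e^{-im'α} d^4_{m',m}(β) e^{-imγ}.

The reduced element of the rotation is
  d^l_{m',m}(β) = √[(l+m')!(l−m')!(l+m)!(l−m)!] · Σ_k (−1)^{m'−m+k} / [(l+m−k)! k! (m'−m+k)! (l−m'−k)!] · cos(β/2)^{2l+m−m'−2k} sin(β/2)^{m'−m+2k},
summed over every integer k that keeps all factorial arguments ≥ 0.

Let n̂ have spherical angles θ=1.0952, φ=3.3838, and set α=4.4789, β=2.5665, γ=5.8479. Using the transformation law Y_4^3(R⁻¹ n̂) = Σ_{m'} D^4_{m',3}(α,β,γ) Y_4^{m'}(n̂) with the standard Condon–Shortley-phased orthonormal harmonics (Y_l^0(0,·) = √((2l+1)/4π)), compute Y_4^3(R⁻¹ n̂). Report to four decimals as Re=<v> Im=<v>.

Re=0.1136 Im=0.1593

Need the full column D^4_{m',3} for m'=−4..4 at α=4.4789, β=2.5665, γ=5.8479.
cos(β/2)=0.283600, sin(β/2)=0.958943
d^4_{-4,3}: single k=7 term ⇒ +0.598136;  D = +0.557246+0.217354i
d^4_{-3,3}: k∈[6..7] ⇒ +0.437791 -0.715058 = -0.277267;  D = +0.157787-0.227991i
d^4_{-2,3}: k∈[5..6] ⇒ +0.207619 -0.791259 = -0.583640;  D = +0.390045+0.434166i
d^4_{-1,3}: k∈[4..5] ⇒ +0.072363 -0.496408 = -0.424045;  D = -0.372454+0.202713i
d^4_{0,3}: k∈[3..4] ⇒ +0.019141 -0.218850 = -0.199709;  D = -0.052294-0.192740i
d^4_{1,3}: k∈[2..3] ⇒ +0.003797 -0.072363 = -0.068565;  D = +0.068531-0.002156i
d^4_{2,3}: k∈[1..2] ⇒ +0.000529 -0.018159 = -0.017630;  D = -0.003538+0.017271i
d^4_{3,3}: k∈[0..1] ⇒ +0.000042 -0.003349 = -0.003307;  D = -0.002998-0.001395i
d^4_{4,3}: single k=0 term ⇒ -0.000400;  D = +0.000248-0.000314i
Y_4^{m'}(θ=1.0952,φ=3.3838) and Σ D·Y over m':
  (+0.5572+0.2174i)·(+0.1565-0.2278i)  (+0.1578-0.2280i)·(-0.3010+0.2675i)  (+0.3900+0.4342i)·(+0.1094-0.0576i)  (-0.3725+0.2027i)·(+0.2865-0.0708i)  (-0.0523-0.1927i)·(-0.1852+0.0000i)  (+0.0685-0.0022i)·(-0.2865-0.0708i)  (-0.0035+0.0173i)·(+0.1094+0.0576i)  (-0.0030-0.0014i)·(+0.3010+0.2675i)  (+0.0002-0.0003i)·(+0.1565+0.2278i)
Y_4^3(R⁻¹ n̂) = +0.113650+0.159311i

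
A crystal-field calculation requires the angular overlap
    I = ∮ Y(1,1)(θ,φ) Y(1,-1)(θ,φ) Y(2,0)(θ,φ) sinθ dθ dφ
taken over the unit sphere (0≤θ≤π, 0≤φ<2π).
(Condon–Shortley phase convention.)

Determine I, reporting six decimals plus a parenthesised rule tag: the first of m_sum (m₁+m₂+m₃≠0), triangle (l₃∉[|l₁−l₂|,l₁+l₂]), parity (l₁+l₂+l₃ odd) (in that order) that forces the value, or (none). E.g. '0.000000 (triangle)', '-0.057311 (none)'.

Rules hold: Σm=0, L=4 even, 0≤2≤2.
N = 3·3·5 = 45
Δ = 0!·2!·2!/5! = 1/30
Racah Σ t=0..0: t=0:+1/1 = 1/1
⇒ 3j(1 1 2; 0 0 0)² = 2/15, sgn +1
Racah Σ t=0..0: t=0:+1/4 = 1/4
⇒ 3j(1 1 2; 1 -1 0)² = 1/30, sgn +1
4πI² = N·(3j₀)²·(3jₘ)² = 1/5
I = +1·√(0.2/4π) = 0.12615663
No selection rule forces the value: the integral is nonzero (none).

0.126157 (none)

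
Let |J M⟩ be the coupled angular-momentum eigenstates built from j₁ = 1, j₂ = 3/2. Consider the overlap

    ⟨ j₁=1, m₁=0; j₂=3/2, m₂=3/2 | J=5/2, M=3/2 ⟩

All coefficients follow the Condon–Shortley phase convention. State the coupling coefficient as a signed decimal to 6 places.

+0.632456

j₁+j₂−J=0  J+j₁−j₂=2  J−j₁+j₂=3  j₁+j₂+J+1=6
(j₁±m₁, j₂±m₂, J±M) = (1,1,3,0,4,1)
P² = 72/5
sum k=0..0:
  [0] +1/6 = 1/6
S = 1/6
C² = P²·S² = 2/5 ; C = +0.632456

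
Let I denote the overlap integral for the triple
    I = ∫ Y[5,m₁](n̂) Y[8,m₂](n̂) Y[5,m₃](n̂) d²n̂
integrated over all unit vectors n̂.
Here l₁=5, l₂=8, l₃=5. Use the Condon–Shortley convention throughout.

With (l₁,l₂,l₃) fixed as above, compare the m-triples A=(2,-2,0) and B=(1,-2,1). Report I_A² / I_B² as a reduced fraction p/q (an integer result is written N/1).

Shared (l₁,l₂,l₃)=(5,8,5): N and (l;000)² cancel in I_A²/I_B².
A: Δ = 8!·2!·8!/19! = 1/37413090; Racah Σ t=1..3: t=1:−1/7257600 t=2:+1/829440 t=3:−1/1036800 = 1/9676800; ⇒ 3j(5 8 5; 2 -2 0)² = 15/46189, sgn -1
B: Δ = 8!·2!·8!/19! = 1/37413090; Racah Σ t=2..4: t=2:+1/1658880 t=3:−1/518400 t=4:+1/1658880 = -1/1382400; ⇒ 3j(5 8 5; 1 -2 1)² = 504/46189, sgn -1
I_A²/I_B² = (15/46189)/(504/46189) = 5/168

5/168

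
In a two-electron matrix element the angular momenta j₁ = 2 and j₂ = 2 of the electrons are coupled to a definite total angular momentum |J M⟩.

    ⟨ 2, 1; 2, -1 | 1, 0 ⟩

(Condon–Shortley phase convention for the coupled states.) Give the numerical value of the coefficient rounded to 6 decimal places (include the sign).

√[3·3!1!1!/6! · 3!1!1!3!1!1!] = √(9/10)
  +(−1)^0/∏(0,3,1,1,0,0)! = 1/6  (running 1/6)
  +(−1)^1/∏(1,2,0,0,1,1)! = -1/2  (running -1/3)
⟨..|..⟩ = √(9/10)·(-1/3) = -0.316228

−√(1/10) = -0.316228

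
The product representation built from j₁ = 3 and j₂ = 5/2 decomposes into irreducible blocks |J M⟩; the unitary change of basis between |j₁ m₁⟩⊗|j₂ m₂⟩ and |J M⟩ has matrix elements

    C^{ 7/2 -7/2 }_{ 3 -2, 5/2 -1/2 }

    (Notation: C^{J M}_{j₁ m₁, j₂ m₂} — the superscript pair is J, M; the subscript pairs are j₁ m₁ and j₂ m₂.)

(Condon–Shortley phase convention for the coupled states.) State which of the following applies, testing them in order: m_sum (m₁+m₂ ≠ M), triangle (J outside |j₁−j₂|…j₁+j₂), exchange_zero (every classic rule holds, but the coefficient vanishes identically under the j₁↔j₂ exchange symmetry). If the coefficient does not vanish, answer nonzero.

m-sum: m₁+m₂ = -2+(-1/2) = -5/2, M = -7/2  ✗ ⇒ coefficient is 0

m_sum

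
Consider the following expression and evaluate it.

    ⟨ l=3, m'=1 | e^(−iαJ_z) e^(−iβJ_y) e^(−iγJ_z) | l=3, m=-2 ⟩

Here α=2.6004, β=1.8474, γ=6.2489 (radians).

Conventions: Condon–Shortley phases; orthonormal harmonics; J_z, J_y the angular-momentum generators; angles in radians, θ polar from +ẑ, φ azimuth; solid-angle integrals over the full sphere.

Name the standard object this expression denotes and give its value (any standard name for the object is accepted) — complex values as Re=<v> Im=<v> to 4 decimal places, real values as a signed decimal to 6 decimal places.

This is a Wigner D-matrix element — the rotation-matrix element ⟨l m'| R(α,β,γ) |l m⟩ in the angular-momentum basis.
Split into d^3_{1,-2}(β=1.8474) × two z-phases.
c=cos(1.847400/2)=0.602872, s=sin(1.847400/2)=0.797838; N=√[24·2·1·120]=75.894664
k: max(0,(-2)−(1))=0 … min(3+(-2),3−(1))=1
  k=0: (−1)^3·75.8947/(12)·0.6029^3·0.7978^3 = -0.703801
  k=1: (−1)^4·75.8947/(24)·0.6029^1·0.7978^5 = +0.616308
d^3_{1,-2}(1.8474) = -0.703801 +0.616308 = -0.087492
D = (-0.857095-0.515159i)·(-0.087492)·(+0.997650-0.068517i) = +0.077901+0.039828i

Wigner D-matrix element, Re=0.0779 Im=0.0398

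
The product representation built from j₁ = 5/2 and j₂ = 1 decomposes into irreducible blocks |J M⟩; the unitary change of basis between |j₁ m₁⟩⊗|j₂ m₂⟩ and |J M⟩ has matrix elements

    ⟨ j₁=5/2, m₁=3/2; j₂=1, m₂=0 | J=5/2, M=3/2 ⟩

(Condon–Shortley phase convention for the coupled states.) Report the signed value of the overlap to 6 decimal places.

+√(9/35) ≈ +0.507093

triangle: 1!·4!·1!/7! = 24/5040
(j±m)!: 4!·1!·1!·1!·4!·1! = 576
prefactor² = (2J+1)·Δ·N² = 576/35
  k=0: +1/(0!·1!·1!·1!·3!·0!) = 1/6
  k=1: −1/(1!·0!·0!·0!·4!·1!) = -1/24
Σ = 1/8  ⇒  CG² = 576/35·(1/8)² = 9/35
CG = +√(9/35) = +0.507093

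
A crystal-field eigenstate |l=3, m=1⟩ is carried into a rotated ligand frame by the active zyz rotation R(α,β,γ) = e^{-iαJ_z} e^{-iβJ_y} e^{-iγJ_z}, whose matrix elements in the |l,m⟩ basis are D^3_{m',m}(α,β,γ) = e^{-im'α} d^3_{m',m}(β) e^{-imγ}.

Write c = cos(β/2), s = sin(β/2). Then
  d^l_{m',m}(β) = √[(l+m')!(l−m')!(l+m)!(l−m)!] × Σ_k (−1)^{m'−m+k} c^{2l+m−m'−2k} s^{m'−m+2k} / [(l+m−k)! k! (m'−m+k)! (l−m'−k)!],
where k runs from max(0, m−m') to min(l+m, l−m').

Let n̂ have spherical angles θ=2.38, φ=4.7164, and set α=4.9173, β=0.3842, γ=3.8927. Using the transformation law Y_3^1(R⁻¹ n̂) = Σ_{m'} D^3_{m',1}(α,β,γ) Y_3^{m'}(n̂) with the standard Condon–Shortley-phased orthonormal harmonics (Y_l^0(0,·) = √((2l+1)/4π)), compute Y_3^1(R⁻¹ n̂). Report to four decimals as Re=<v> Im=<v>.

Re=-0.0233 Im=0.0296

Need the full column D^3_{m',1} for m'=−3..3 at α=4.9173, β=0.3842, γ=3.8927.
cos(β/2)=0.981605, sin(β/2)=0.190921
d^3_{-3,1}: single k=4 term ⇒ +0.004958;  D = -0.000674-0.004912i
d^3_{-2,1}: k∈[3..4] ⇒ +0.041629 -0.000787 = +0.040842;  D = +0.038486-0.013670i
d^3_{-1,1}: k∈[2..4] ⇒ +0.203051 -0.010242 +0.000048 = +0.192858;  D = +0.100178+0.164798i
d^3_{0,1}: k∈[1..3] ⇒ +0.602738 -0.068404 +0.000863 = +0.535196;  D = -0.391193+0.365244i
d^3_{1,1}: k∈[0..2] ⇒ +0.894585 -0.270735 +0.007681 = +0.631532;  D = -0.515900-0.364253i
d^3_{2,1}: k∈[0..1] ⇒ -0.550222 +0.041629 = -0.508592;  D = -0.202668+0.466468i
d^3_{3,1}: single k=0 term ⇒ +0.131069;  D = +0.128326+0.026676i
Y_3^{m'}(θ=2.38,φ=4.7164) and Σ D·Y over m':
  (-0.0007-0.0049i)·(-0.0016-0.1371i)  (+0.0385-0.0137i)·(+0.3522-0.0028i)  (+0.1002+0.1648i)·(+0.0014+0.3611i)  (-0.3912+0.3652i)·(+0.1029+0.0000i)  (-0.5159-0.3643i)·(-0.0014+0.3611i)  (-0.2027+0.4665i)·(+0.3522+0.0028i)  (+0.1283+0.0267i)·(+0.0016-0.1371i)
Y_3^1(R⁻¹ n̂) = -0.023335+0.029603i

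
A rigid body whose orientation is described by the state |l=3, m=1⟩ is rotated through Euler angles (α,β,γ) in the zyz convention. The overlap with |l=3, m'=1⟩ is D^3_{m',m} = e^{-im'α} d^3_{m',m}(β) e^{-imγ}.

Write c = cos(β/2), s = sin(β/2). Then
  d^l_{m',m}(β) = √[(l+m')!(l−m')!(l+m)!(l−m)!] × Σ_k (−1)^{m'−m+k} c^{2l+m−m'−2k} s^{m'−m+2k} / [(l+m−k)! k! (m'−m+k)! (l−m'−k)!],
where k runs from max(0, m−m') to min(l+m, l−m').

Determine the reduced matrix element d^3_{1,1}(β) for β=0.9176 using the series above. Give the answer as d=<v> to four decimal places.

d^3_{1,1}(β=0.9176) via the finite sum:
With c≡cos(β/2)=0.896585 and s≡sin(β/2)=0.442873, N=[24·2·24·2]^{1/2}=48.000000
k∈{0,1,2} keeps every argument non-negative
  k=0: (−1)^0·48.0000/(48)·0.8966^6·0.4429^0 = +0.519455
  k=1: (−1)^1·48.0000/(6)·0.8966^4·0.4429^2 = -1.013941
  k=2: (−1)^2·48.0000/(8)·0.8966^2·0.4429^4 = +0.185545
d^3_{1,1}(0.9176) = +0.519455 -1.013941 +0.185545 = -0.308941

d=-0.3089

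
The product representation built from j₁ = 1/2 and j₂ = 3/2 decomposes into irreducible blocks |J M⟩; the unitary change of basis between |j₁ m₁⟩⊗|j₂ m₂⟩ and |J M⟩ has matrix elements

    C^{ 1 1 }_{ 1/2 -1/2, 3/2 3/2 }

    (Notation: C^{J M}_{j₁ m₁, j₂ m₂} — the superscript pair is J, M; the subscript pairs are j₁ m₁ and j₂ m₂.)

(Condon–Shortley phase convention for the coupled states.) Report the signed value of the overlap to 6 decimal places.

−√(3/4) = -0.866025

√[3·1!0!2!/4! · 0!1!3!0!2!0!] = √(3)
  +(−1)^1/∏(1,0,0,2,0,0)! = -1/2  (running -1/2)
⟨..|..⟩ = √(3)·(-1/2) = -0.866025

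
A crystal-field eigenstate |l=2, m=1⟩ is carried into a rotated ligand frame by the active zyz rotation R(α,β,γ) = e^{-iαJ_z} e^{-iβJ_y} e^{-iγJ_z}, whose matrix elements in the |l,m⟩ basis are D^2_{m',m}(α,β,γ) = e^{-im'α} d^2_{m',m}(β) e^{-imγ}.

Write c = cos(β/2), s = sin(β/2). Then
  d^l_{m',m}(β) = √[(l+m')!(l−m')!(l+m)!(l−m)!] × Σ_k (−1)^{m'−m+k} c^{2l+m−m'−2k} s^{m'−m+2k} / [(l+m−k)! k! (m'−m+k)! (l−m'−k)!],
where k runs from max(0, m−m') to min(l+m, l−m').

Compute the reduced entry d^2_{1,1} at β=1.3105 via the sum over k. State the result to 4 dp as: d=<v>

d=-0.3051

d^2_{1,1}(β=1.3105) via the finite sum:
Half-angle: c=0.792896, s=0.609357. N=√(6·1·6·1)=6.000000
k∈{0,1} keeps every argument non-negative
  k=0: (−1)^0·6.0000/(6)·0.7929^4·0.6094^0 = +0.395243
  k=1: (−1)^1·6.0000/(2)·0.7929^2·0.6094^2 = -0.700322
d^2_{1,1}(1.3105) = +0.395243 -0.700322 = -0.305079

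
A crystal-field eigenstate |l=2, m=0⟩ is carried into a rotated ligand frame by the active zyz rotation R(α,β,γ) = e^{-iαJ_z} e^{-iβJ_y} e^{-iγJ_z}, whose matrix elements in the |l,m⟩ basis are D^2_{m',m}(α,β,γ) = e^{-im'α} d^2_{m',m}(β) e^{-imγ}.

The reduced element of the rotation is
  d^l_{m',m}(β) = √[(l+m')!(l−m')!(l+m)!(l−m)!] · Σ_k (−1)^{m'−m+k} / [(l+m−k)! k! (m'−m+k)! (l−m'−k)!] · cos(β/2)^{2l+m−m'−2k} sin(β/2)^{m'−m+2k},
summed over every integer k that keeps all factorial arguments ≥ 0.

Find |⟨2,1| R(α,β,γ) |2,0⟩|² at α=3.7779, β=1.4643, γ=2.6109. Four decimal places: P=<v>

P=0.0168

First d^2_{1,0}(β=1.4643), then the phase factors e^{-i(1)α} and e^{-i(0)γ}:
With c≡cos(β/2)=0.743739 and s≡sin(β/2)=0.668470, N=[6·1·2·2]^{1/2}=4.898979
The bounds max(0,m−m')=0 and min(l+m,l−m')=1 give 2 terms
  k=0: (−1)^1·4.8990/(2)·0.7437^3·0.6685^1 = -0.673627
  k=1: (−1)^2·4.8990/(2)·0.7437^1·0.6685^3 = +0.544180
d^2_{1,0}(1.4643) = -0.673627 +0.544180 = -0.129447
|D^2_{1,0}|² = |d^2_{1,0}(β)|² = (-0.129447)² = 0.016756 (the z-rotation phases have unit modulus)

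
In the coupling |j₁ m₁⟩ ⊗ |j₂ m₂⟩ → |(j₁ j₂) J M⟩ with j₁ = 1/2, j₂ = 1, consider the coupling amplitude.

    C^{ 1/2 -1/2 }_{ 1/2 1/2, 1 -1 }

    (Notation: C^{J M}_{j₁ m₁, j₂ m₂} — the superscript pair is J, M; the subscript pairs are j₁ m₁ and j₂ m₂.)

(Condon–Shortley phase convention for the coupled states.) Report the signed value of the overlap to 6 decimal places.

√[2·1!0!1!/3! · 1!0!0!2!0!1!] = √(2/3)
  +(−1)^0/∏(0,1,0,0,0,1)! = 1  (running 1)
⟨..|..⟩ = √(2/3)·(1) = +0.816497

+0.816497  (= +√(2/3))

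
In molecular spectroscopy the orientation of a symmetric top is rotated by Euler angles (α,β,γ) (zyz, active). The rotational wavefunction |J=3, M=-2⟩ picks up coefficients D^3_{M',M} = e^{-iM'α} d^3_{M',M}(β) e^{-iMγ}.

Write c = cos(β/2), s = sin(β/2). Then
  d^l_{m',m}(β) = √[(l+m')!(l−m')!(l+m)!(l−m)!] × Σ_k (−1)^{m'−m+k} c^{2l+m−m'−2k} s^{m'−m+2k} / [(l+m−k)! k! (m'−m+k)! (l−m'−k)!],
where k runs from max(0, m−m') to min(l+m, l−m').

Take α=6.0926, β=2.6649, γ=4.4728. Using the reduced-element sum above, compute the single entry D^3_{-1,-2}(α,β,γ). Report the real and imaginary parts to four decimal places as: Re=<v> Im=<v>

Re=-0.0581 Im=0.0460

First d^3_{-1,-2}(β=2.6649), then the phase factors e^{-i(-1)α} and e^{-i(-2)γ}:
With c≡cos(β/2)=0.236096 and s≡sin(β/2)=0.971730, N=[2·24·1·120]^{1/2}=75.894664
The bounds max(0,m−m')=0 and min(l+m,l−m')=1 give 2 terms
  k=0: (−1)^1·75.8947/(24)·0.2361^5·0.9717^1 = -0.002254
  k=1: (−1)^2·75.8947/(12)·0.2361^3·0.9717^3 = +0.076372
d^3_{-1,-2}(2.6649) = -0.002254 +0.076372 = +0.074118
Attach z-rotation phases: D = e^{-i(-1)(6.0926)}·(+0.074118)·e^{-i(-2)(4.4728)} = -0.058106+0.046012i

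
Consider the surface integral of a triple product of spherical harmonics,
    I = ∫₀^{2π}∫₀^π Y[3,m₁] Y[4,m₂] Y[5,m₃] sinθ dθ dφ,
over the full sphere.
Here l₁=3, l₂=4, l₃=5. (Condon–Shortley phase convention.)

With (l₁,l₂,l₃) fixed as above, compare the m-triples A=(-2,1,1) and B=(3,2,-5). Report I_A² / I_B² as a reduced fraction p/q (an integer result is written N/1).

l's match ⇒ only the (l;m) 3-j factors differ between A and B.
A: triangle coeff Δ(3,4,5) = 1/180180; Σ_t [1,2]: t=1:−1/1152 t=2:+1/432 = 5/3456; (3j)²=625/36036 [(3 4 5; -2 1 1)], sign=+1
B: triangle coeff Δ(3,4,5) = 1/180180; Σ_t [0,0]: t=0:+1/34560 = 1/34560; (3j)²=5/286 [(3 4 5; 3 2 -5)], sign=+1
I_A²/I_B² = (625/36036)/(5/286) = 125/126

125/126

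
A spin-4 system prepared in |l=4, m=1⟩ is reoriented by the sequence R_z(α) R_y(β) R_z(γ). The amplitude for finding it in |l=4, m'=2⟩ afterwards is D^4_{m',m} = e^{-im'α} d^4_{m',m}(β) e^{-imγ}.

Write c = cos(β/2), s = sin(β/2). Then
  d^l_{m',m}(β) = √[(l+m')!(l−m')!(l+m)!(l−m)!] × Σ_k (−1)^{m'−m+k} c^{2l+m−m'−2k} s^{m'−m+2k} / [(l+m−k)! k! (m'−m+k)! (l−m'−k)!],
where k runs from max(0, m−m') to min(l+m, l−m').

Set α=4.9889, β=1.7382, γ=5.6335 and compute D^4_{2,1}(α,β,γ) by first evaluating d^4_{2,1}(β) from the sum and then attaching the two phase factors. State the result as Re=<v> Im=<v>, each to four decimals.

Re=0.0803 Im=0.0078

D^4_{2,1}(4.9889,1.7382,5.6335) = e^{-i·2·4.9889}·d^4_{2,1}(1.7382)·e^{-i·1·5.6335}. Compute d first:
Half-angle: c=0.645514, s=0.763748. N=√(720·2·120·6)=1018.233765
The bounds max(0,m−m')=0 and min(l+m,l−m')=2 give 3 terms
  k=0: (−1)^1·1018.2338/(240)·0.6455^7·0.7637^1 = -0.151331
  k=1: (−1)^2·1018.2338/(48)·0.6455^5·0.7637^3 = +1.059219
  k=2: (−1)^3·1018.2338/(72)·0.6455^3·0.7637^5 = -0.988516
d^4_{2,1}(1.7382) = -0.151331 +1.059219 -0.988516 = -0.080627
Phases: e^{-i·(2)·4.9889}=-0.850941+0.525261i, e^{-i·(1)·5.6335}=+0.796274+0.604936i ⇒ D=+0.080251+0.007782i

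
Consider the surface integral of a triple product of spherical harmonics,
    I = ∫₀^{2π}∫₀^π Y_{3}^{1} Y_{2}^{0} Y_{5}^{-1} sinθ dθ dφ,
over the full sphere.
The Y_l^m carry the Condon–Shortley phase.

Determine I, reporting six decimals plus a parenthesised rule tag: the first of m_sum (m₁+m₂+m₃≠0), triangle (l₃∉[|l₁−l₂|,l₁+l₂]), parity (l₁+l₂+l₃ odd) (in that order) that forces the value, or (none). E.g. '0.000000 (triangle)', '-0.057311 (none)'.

-0.227318 (none)

m-sum 0 ✓  L=10 even ✓  1≤5≤5 ✓
Π(2lᵢ+1) = 7×5×11 = 385
triangle coeff Δ(3,2,5) = 1/2310
Σ_t [0,0]: t=0:+1/144 = 1/144
(3j)²=10/231 [(3 2 5; 0 0 0)], sign=-1
Σ_t [0,0]: t=0:+1/192 = 1/192
(3j)²=3/77 [(3 2 5; 1 0 -1)], sign=+1
⇒ 4πI² = 50/77
I = (-1)√(50/77/(4π)) = -0.22731846
No selection rule forces the value: the integral is nonzero (none).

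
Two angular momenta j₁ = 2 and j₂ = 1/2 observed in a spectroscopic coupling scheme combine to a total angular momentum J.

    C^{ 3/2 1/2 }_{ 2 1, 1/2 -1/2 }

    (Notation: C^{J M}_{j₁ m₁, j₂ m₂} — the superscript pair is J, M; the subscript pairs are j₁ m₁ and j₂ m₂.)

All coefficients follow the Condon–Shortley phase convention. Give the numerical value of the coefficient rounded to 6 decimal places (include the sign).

+√(3/5) = +0.774597

√[4·1!3!0!/5! · 3!1!0!1!2!1!] = √(12/5)
  +(−1)^0/∏(0,1,1,0,2,0)! = 1/2  (running 1/2)
⟨..|..⟩ = √(12/5)·(1/2) = +0.774597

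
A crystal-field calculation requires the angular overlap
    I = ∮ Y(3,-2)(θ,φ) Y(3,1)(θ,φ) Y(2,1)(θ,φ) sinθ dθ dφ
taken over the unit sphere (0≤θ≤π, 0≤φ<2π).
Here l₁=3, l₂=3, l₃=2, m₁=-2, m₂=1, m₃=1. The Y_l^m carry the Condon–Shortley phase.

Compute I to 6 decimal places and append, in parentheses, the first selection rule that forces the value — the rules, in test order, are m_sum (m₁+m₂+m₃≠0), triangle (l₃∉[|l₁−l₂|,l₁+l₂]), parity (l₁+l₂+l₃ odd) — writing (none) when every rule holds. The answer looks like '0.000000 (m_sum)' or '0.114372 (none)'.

Checks pass: Σm=0; 8 even; l₃=2∈[0,6].
(2·3+1)(2·3+1)(2·2+1) = 245
Δ: 4! 2! 2! / 9! → 1/3780
sum: t=1:−1/24 t=2:+1/4 t=3:−1/24 = 1/6
3j²(3 3 2; 0 0 0) = Δ·Π!·Σ² = 4/105  (sign +1)
sum: t=3:−1/12 t=4:+1/48 = -1/16
3j²(3 3 2; -2 1 1) = Δ·Π!·Σ² = 1/28  (sign +1)
combine: 4πI² = 245·4/105·1/28 = 1/3
take √, sign +1: I = 0.16286750
No selection rule forces the value: the integral is nonzero (none).

0.162868 (none)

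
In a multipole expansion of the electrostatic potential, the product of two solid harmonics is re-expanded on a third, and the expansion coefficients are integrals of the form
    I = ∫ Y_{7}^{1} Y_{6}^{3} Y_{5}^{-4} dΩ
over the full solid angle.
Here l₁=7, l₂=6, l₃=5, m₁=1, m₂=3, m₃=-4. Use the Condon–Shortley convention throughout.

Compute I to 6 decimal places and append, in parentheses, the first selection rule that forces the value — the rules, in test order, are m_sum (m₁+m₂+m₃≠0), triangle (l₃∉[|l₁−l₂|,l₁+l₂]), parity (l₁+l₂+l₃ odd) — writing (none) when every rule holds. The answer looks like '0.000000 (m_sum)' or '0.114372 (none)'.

-0.145177 (none)

m-sum 0 ✓  L=18 even ✓  1≤5≤13 ✓
Π(2lᵢ+1) = 15×13×11 = 2145
triangle coeff Δ(7,6,5) = 1/174594420
Σ_t [2,6]: t=2:+1/4147200 t=3:−1/207360 t=4:+1/82944 t=5:−1/207360 t=6:+1/4147200 = 1/345600
(3j)²=420/46189 [(7 6 5; 0 0 0)], sign=-1
Σ_t [5,6]: t=5:−1/2073600 t=6:+1/6220800 = -1/3110400
(3j)²=3136/230945 [(7 6 5; 1 3 -4)], sign=+1
⇒ 4πI² = 3951360/14919047
I = (-1)√(3951360/14919047/(4π)) = -0.14517700
No selection rule forces the value: the integral is nonzero (none).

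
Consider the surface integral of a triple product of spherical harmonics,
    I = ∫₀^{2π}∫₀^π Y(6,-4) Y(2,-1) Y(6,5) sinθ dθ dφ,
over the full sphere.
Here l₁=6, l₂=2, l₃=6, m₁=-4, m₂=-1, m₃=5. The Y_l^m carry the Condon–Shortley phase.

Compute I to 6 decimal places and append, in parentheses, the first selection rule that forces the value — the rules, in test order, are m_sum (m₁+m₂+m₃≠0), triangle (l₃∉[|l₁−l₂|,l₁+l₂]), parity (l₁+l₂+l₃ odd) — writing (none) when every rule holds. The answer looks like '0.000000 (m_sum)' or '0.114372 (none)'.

-0.197649 (none)

Checks pass: Σm=0; 14 even; l₃=6∈[4,8].
(2·6+1)(2·2+1)(2·6+1) = 845
Δ: 2! 10! 2! / 15! → 1/90090
sum: t=0:+1/69120 t=1:−1/14400 t=2:+1/69120 = -7/172800
3j²(6 2 6; 0 0 0) = Δ·Π!·Σ² = 14/715  (sign -1)
sum: t=0:+1/7257600 t=1:−1/725760 = -1/806400
3j²(6 2 6; -4 -1 5) = Δ·Π!·Σ² = 27/910  (sign +1)
combine: 4πI² = 845·14/715·27/910 = 27/55
take √, sign -1: I = -0.19764945
No selection rule forces the value: the integral is nonzero (none).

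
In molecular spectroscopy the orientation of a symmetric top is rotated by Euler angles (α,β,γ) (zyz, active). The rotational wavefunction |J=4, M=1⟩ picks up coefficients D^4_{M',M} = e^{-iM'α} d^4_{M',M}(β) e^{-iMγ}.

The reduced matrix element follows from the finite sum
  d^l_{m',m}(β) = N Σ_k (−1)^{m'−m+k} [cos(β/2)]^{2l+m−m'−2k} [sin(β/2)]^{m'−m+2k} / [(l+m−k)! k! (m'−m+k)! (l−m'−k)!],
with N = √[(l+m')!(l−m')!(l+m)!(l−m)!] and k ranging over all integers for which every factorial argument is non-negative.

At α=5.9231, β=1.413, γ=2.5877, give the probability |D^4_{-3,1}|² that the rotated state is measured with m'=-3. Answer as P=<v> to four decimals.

First d^4_{-3,1}(β=1.4130), then the phase factors e^{-i(-3)α} and e^{-i(1)γ}:
c=cos(1.413000/2)=0.760639, s=sin(1.413000/2)=0.649176; N=√[1·5040·120·6]=1904.940944
k: max(0,(1)−(-3))=4 … min(4+(1),4−(-3))=5
  k=4: (−1)^0·1904.9409/(144)·0.7606^4·0.6492^4 = +0.786468
  k=5: (−1)^1·1904.9409/(240)·0.7606^2·0.6492^6 = -0.343716
d^4_{-3,1}(1.4130) = +0.786468 -0.343716 = +0.442752
|D^4_{-3,1}|² = |d^4_{-3,1}(β)|² = (+0.442752)² = 0.196029 (the z-rotation phases have unit modulus)

P=0.1960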